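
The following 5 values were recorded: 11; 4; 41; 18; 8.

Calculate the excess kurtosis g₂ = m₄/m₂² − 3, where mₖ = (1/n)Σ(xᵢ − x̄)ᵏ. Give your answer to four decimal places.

x̄ = 16.4000
Σ(xᵢ − x̄)² = 861.2000 ⇒ m₂ = 172.24000
Σ(xᵢ − x̄)⁴ = 395696.3360 ⇒ m₄ = 79139.26720
m₂² = 29666.61760
g₂ = m₄/m₂² − 3 = 2.66762 − 3 ≈ -0.3324

-0.3324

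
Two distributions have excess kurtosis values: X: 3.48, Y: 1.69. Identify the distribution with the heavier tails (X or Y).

Higher excess kurtosis ⇒ heavier tails relative to the normal distribution.
3.48 vs 1.69: the larger is 3.48, so X has heavier tails.

X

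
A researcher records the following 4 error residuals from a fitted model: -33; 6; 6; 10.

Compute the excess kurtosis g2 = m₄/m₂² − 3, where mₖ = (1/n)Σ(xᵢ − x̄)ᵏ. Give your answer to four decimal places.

-0.6881

x̄ = -2.7500
Σ(xᵢ − x̄)² = 1230.7500 ⇒ m₂ = 307.68750
Σ(xᵢ − x̄)⁴ = 875489.5781 ⇒ m₄ = 218872.39453
m₂² = 94671.59766
g2 = m₄/m₂² − 3 = 2.31191 − 3 ≈ -0.6881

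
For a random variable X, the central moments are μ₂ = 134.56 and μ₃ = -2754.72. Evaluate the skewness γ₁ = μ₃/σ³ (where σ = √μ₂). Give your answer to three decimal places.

-1.765

σ = √μ₂ = √134.56 = 11.60000
σ³ = μ₂^(3/2) = 1560.89600
γ₁ = μ₃/σ³ = -2754.72 / 1560.89600 ≈ -1.765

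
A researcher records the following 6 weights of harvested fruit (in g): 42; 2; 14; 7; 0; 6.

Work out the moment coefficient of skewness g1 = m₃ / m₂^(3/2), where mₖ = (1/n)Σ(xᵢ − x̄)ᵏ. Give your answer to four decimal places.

1.4304

x̄ = (42 + 2 + 14 + 7 + 0 + 6) / 6 = 11.8333
deviations (xᵢ − x̄): 30.1667, -9.8333, 2.1667, -4.8333, -11.8333, -5.8333
Σ(xᵢ − x̄)² = 1208.8333 ⇒ m₂ = 1208.8333/6 = 201.47222
Σ(xᵢ − x̄)³ = 24543.4444 ⇒ m₃ = 24543.4444/6 = 4090.57407
m₂^(3/2) = 201.47222^(1.5) = 2859.71508
g1 = m₃ / m₂^(3/2) = 4090.57407 / 2859.71508 ≈ 1.4304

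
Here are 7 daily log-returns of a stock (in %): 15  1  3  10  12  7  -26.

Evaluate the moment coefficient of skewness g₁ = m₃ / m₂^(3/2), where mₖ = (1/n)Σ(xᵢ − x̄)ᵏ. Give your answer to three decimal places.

-1.524

x̄ = (15 + 1 + 3 + 10 + 12 + 7 - 26) / 7 = 3.1429
deviations (xᵢ − x̄): 11.8571, -2.1429, -0.1429, 6.8571, 8.8571, 3.8571, -29.1429
Σ(xᵢ − x̄)² = 1134.8571 ⇒ m₂ = 1134.8571/7 = 162.12245
Σ(xᵢ − x̄)³ = -22019.3878 ⇒ m₃ = -22019.3878/7 = -3145.62682
m₂^(3/2) = 162.12245^(1.5) = 2064.26160
g₁ = m₃ / m₂^(3/2) = -3145.62682 / 2064.26160 ≈ -1.524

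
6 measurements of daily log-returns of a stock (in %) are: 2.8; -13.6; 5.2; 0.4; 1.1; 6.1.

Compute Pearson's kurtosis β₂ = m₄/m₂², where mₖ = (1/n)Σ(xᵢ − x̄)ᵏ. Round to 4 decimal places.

3.5577

x̄ = 0.3333
Σ(xᵢ − x̄)² = 257.7533 ⇒ m₂ = 42.95889
Σ(xᵢ − x̄)⁴ = 39393.6537 ⇒ m₄ = 6565.60895
m₂² = 1845.46613
β₂ = m₄/m₂² = 6565.60895 / 1845.46613 ≈ 3.5577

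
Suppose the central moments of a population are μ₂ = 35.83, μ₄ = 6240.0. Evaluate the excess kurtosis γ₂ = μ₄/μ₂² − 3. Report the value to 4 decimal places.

1.8606

μ₂² = 35.83² = 1283.78890
μ₄/μ₂² = 6240.0 / 1283.78890 = 4.86061
γ₂ = 4.86061 − 3 ≈ 1.8606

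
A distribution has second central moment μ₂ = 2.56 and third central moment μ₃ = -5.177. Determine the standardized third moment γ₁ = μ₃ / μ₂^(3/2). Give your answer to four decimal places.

-1.2639

σ = √μ₂ = √2.56 = 1.60000
σ³ = μ₂^(3/2) = 4.09600
γ₁ = μ₃/σ³ = -5.177 / 4.09600 ≈ -1.2639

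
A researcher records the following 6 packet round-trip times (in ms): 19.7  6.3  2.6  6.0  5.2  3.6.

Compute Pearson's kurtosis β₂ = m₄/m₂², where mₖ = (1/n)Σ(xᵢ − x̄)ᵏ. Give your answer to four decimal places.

x̄ = 7.2333
Σ(xᵢ − x̄)² = 196.6133 ⇒ m₂ = 32.76889
Σ(xᵢ − x̄)⁴ = 24809.9867 ⇒ m₄ = 4134.99779
m₂² = 1073.80008
β₂ = m₄/m₂² = 4134.99779 / 1073.80008 ≈ 3.8508

3.8508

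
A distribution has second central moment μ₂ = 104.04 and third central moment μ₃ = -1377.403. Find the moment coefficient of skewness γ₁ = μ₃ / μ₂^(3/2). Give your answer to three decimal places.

σ = √μ₂ = √104.04 = 10.20000
σ³ = μ₂^(3/2) = 1061.20800
γ₁ = μ₃/σ³ = -1377.403 / 1061.20800 ≈ -1.298

-1.298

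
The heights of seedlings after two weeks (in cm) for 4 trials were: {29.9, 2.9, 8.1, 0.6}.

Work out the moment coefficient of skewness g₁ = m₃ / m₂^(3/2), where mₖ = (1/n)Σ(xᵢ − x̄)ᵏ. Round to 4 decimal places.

x̄ = (29.9 + 2.9 + 8.1 + 0.6) / 4 = 10.3750
deviations (xᵢ − x̄): 19.5250, -7.4750, -2.2750, -9.7750
Σ(xᵢ − x̄)² = 537.8275 ⇒ m₂ = 537.8275/4 = 134.45687
Σ(xᵢ − x̄)³ = 6079.9781 ⇒ m₃ = 6079.9781/4 = 1519.99453
m₂^(3/2) = 134.45687^(1.5) = 1559.10197
g₁ = m₃ / m₂^(3/2) = 1519.99453 / 1559.10197 ≈ 0.9749

0.9749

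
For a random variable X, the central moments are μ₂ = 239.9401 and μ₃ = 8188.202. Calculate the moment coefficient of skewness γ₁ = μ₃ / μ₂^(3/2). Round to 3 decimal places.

σ = √μ₂ = √239.9401 = 15.49000
σ³ = μ₂^(3/2) = 3716.67215
γ₁ = μ₃/σ³ = 8188.202 / 3716.67215 ≈ 2.203

2.203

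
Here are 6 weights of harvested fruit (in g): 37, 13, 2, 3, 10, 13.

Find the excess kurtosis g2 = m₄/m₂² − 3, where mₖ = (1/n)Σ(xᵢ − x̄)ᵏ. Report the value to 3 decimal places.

x̄ = 13.0000
Σ(xᵢ − x̄)² = 806.0000 ⇒ m₂ = 134.33333
Σ(xᵢ − x̄)⁴ = 356498.0000 ⇒ m₄ = 59416.33333
m₂² = 18045.44444
g2 = m₄/m₂² − 3 = 3.29259 − 3 ≈ 0.293

0.293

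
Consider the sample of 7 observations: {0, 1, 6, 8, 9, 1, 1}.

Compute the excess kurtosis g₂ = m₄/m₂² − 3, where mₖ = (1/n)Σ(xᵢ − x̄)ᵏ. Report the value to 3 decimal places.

-1.628

x̄ = 3.7143
Σ(xᵢ − x̄)² = 87.4286 ⇒ m₂ = 12.48980
Σ(xᵢ − x̄)⁴ = 1498.3907 ⇒ m₄ = 214.05581
m₂² = 155.99500
g₂ = m₄/m₂² − 3 = 1.37220 − 3 ≈ -1.628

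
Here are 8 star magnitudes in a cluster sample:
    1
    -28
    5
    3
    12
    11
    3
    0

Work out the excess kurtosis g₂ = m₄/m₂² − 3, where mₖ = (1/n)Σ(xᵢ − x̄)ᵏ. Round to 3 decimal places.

1.885

x̄ = 0.8750
Σ(xᵢ − x̄)² = 1086.8750 ⇒ m₂ = 135.85938
Σ(xᵢ − x̄)⁴ = 721323.4004 ⇒ m₄ = 90165.42505
m₂² = 18457.76978
g₂ = m₄/m₂² − 3 = 4.88496 − 3 ≈ 1.885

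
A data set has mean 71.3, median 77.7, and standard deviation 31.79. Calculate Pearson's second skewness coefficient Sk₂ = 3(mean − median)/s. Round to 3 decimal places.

-0.604

Sk₂ = 3(71.3 − 77.7) / 31.79 = 3 × -6.4000 / 31.79
    = -19.2000 / 31.79 ≈ -0.604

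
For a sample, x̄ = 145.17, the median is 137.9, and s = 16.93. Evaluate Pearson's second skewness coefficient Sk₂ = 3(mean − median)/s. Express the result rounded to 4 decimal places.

Sk₂ = 3(145.17 − 137.9) / 16.93 = 3 × 7.2700 / 16.93
    = 21.8100 / 16.93 ≈ 1.2882

1.2882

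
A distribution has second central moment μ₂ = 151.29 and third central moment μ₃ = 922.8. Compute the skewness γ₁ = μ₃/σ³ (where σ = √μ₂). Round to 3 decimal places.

0.496

σ = √μ₂ = √151.29 = 12.30000
σ³ = μ₂^(3/2) = 1860.86700
γ₁ = μ₃/σ³ = 922.8 / 1860.86700 ≈ 0.496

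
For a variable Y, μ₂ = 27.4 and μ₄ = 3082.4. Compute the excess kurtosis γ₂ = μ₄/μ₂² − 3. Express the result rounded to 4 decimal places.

μ₂² = 27.4² = 750.76000
μ₄/μ₂² = 3082.4 / 750.76000 = 4.10571
γ₂ = 4.10571 − 3 ≈ 1.1057

1.1057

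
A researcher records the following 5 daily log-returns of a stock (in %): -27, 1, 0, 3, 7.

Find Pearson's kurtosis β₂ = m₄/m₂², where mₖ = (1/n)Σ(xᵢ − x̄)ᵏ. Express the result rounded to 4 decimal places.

x̄ = -3.2000
Σ(xᵢ − x̄)² = 736.8000 ⇒ m₂ = 147.36000
Σ(xᵢ − x̄)⁴ = 333572.2560 ⇒ m₄ = 66714.45120
m₂² = 21714.96960
β₂ = m₄/m₂² = 66714.45120 / 21714.96960 ≈ 3.0723

3.0723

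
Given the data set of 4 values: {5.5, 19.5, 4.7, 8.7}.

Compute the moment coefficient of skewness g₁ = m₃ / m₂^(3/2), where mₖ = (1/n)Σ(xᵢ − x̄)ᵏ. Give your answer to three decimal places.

x̄ = (5.5 + 19.5 + 4.7 + 8.7) / 4 = 9.6000
deviations (xᵢ − x̄): -4.1000, 9.9000, -4.9000, -0.9000
Σ(xᵢ − x̄)² = 139.6400 ⇒ m₂ = 139.6400/4 = 34.91000
Σ(xᵢ − x̄)³ = 783.0000 ⇒ m₃ = 783.0000/4 = 195.75000
m₂^(3/2) = 34.91000^(1.5) = 206.26464
g₁ = m₃ / m₂^(3/2) = 195.75000 / 206.26464 ≈ 0.949

0.949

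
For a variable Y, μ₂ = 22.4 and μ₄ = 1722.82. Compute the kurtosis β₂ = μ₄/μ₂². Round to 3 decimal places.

μ₂² = 22.4² = 501.76000
μ₄/μ₂² = 1722.82 / 501.76000 = 3.43355
β₂ ≈ 3.434

3.434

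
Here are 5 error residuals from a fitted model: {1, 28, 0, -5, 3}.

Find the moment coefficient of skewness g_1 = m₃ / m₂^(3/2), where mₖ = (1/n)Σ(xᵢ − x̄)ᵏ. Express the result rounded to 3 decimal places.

1.301

x̄ = (1 + 28 + 0 - 5 + 3) / 5 = 5.4000
deviations (xᵢ − x̄): -4.4000, 22.6000, -5.4000, -10.4000, -2.4000
Σ(xᵢ − x̄)² = 673.2000 ⇒ m₂ = 673.2000/5 = 134.64000
Σ(xᵢ − x̄)³ = 10161.8400 ⇒ m₃ = 10161.8400/5 = 2032.36800
m₂^(3/2) = 134.64000^(1.5) = 1562.28821
g_1 = m₃ / m₂^(3/2) = 2032.36800 / 1562.28821 ≈ 1.301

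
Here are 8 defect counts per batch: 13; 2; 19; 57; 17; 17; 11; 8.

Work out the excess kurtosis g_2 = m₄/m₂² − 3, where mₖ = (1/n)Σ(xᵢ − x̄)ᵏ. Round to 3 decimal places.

2.012

x̄ = 18.0000
Σ(xᵢ − x̄)² = 1954.0000 ⇒ m₂ = 244.25000
Σ(xᵢ − x̄)⁴ = 2392006.0000 ⇒ m₄ = 299000.75000
m₂² = 59658.06250
g_2 = m₄/m₂² − 3 = 5.01191 − 3 ≈ 2.012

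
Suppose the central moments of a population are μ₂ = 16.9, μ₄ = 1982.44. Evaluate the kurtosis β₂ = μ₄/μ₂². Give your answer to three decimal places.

6.941

μ₂² = 16.9² = 285.61000
μ₄/μ₂² = 1982.44 / 285.61000 = 6.94107
β₂ ≈ 6.941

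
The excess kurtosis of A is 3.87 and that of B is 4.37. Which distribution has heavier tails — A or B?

B

Higher excess kurtosis ⇒ heavier tails relative to the normal distribution.
3.87 vs 4.37: the larger is 4.37, so B has heavier tails.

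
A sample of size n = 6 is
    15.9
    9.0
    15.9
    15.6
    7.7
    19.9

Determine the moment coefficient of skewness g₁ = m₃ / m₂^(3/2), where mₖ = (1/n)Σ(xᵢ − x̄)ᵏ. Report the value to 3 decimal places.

-0.326

x̄ = (15.9 + 9.0 + 15.9 + 15.6 + 7.7 + 19.9) / 6 = 14.0000
deviations (xᵢ − x̄): 1.9000, -5.0000, 1.9000, 1.6000, -6.3000, 5.9000
Σ(xᵢ − x̄)² = 109.2800 ⇒ m₂ = 109.2800/6 = 18.21333
Σ(xᵢ − x̄)³ = -151.8540 ⇒ m₃ = -151.8540/6 = -25.30900
m₂^(3/2) = 18.21333^(1.5) = 77.72919
g₁ = m₃ / m₂^(3/2) = -25.30900 / 77.72919 ≈ -0.326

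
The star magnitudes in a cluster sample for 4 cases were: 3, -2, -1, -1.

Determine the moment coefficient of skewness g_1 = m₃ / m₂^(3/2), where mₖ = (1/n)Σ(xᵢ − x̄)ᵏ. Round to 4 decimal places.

0.9930

x̄ = (3 - 2 - 1 - 1) / 4 = -0.2500
deviations (xᵢ − x̄): 3.2500, -1.7500, -0.7500, -0.7500
Σ(xᵢ − x̄)² = 14.7500 ⇒ m₂ = 14.7500/4 = 3.68750
Σ(xᵢ − x̄)³ = 28.1250 ⇒ m₃ = 28.1250/4 = 7.03125
m₂^(3/2) = 3.68750^(1.5) = 7.08106
g_1 = m₃ / m₂^(3/2) = 7.03125 / 7.08106 ≈ 0.9930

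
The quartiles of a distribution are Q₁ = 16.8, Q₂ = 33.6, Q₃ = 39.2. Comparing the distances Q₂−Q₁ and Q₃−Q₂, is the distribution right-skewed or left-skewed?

left-skewed

Q₂ − Q₁ = 16.8;  Q₃ − Q₂ = 5.6
Q₂ − Q₁ > Q₃ − Q₂ ⇒ the lower half is more spread out ⇒ left-skewed.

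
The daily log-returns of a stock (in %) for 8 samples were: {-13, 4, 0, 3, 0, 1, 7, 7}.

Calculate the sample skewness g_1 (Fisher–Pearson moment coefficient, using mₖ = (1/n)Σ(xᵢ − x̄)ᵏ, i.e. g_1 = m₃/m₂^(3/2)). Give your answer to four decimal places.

-1.4179

x̄ = (-13 + 4 + 0 + 3 + 0 + 1 + 7 + 7) / 8 = 1.1250
deviations (xᵢ − x̄): -14.1250, 2.8750, -1.1250, 1.8750, -1.1250, -0.1250, 5.8750, 5.8750
Σ(xᵢ − x̄)² = 282.8750 ⇒ m₂ = 282.8750/8 = 35.35938
Σ(xᵢ − x̄)³ = -2385.0938 ⇒ m₃ = -2385.0938/8 = -298.13672
m₂^(3/2) = 35.35938^(1.5) = 210.26010
g_1 = m₃ / m₂^(3/2) = -298.13672 / 210.26010 ≈ -1.4179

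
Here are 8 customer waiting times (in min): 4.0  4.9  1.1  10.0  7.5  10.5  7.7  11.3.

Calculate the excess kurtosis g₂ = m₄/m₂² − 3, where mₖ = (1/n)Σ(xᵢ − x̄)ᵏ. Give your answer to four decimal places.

x̄ = 7.1250
Σ(xᵢ − x̄)² = 88.5750 ⇒ m₂ = 11.07188
Σ(xᵢ − x̄)⁴ = 1939.6342 ⇒ m₄ = 242.45427
m₂² = 122.58642
g₂ = m₄/m₂² − 3 = 1.97782 − 3 ≈ -1.0222

-1.0222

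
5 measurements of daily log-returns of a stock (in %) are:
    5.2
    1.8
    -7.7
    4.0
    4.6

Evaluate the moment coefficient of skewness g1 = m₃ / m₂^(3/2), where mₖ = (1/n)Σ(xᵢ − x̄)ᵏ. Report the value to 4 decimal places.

-1.3001

x̄ = (5.2 + 1.8 - 7.7 + 4.0 + 4.6) / 5 = 1.5800
deviations (xᵢ − x̄): 3.6200, 0.2200, -9.2800, 2.4200, 3.0200
Σ(xᵢ − x̄)² = 114.2480 ⇒ m₂ = 114.2480/5 = 22.84960
Σ(xᵢ − x̄)³ = -710.0141 ⇒ m₃ = -710.0141/5 = -142.00282
m₂^(3/2) = 22.84960^(1.5) = 109.22396
g1 = m₃ / m₂^(3/2) = -142.00282 / 109.22396 ≈ -1.3001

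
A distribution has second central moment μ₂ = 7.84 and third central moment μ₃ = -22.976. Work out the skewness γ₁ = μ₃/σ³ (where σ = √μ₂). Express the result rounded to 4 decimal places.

σ = √μ₂ = √7.84 = 2.80000
σ³ = μ₂^(3/2) = 21.95200
γ₁ = μ₃/σ³ = -22.976 / 21.95200 ≈ -1.0466

-1.0466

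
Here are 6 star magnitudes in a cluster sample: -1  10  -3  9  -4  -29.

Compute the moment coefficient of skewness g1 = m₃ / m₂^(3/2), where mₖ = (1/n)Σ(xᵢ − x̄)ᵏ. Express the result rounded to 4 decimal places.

-1.0664

x̄ = (-1 + 10 - 3 + 9 - 4 - 29) / 6 = -3.0000
deviations (xᵢ − x̄): 2.0000, 13.0000, 0.0000, 12.0000, -1.0000, -26.0000
Σ(xᵢ − x̄)² = 994.0000 ⇒ m₂ = 994.0000/6 = 165.66667
Σ(xᵢ − x̄)³ = -13644.0000 ⇒ m₃ = -13644.0000/6 = -2274.00000
m₂^(3/2) = 165.66667^(1.5) = 2132.32157
g1 = m₃ / m₂^(3/2) = -2274.00000 / 2132.32157 ≈ -1.0664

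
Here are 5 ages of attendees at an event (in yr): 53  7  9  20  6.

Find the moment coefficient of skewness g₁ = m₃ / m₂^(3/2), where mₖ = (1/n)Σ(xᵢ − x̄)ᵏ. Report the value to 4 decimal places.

x̄ = (53 + 7 + 9 + 20 + 6) / 5 = 19.0000
deviations (xᵢ − x̄): 34.0000, -12.0000, -10.0000, 1.0000, -13.0000
Σ(xᵢ − x̄)² = 1570.0000 ⇒ m₂ = 1570.0000/5 = 314.00000
Σ(xᵢ − x̄)³ = 34380.0000 ⇒ m₃ = 34380.0000/5 = 6876.00000
m₂^(3/2) = 314.00000^(1.5) = 5564.09418
g₁ = m₃ / m₂^(3/2) = 6876.00000 / 5564.09418 ≈ 1.2358

1.2358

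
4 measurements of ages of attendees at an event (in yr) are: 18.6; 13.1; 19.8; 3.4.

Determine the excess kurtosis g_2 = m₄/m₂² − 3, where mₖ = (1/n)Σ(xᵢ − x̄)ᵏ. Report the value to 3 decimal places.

-1.109

x̄ = 13.7250
Σ(xᵢ − x̄)² = 167.6675 ⇒ m₂ = 41.91688
Σ(xᵢ − x̄)⁴ = 13291.7420 ⇒ m₄ = 3322.93549
m₂² = 1757.02441
g_2 = m₄/m₂² − 3 = 1.89123 − 3 ≈ -1.109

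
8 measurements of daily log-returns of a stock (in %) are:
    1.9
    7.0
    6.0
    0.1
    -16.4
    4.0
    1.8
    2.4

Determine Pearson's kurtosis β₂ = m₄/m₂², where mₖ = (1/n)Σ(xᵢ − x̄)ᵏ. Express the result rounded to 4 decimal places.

5.1154

x̄ = 0.8500
Σ(xᵢ − x̄)² = 376.8000 ⇒ m₂ = 47.10000
Σ(xᵢ − x̄)⁴ = 90784.0004 ⇒ m₄ = 11348.00004
m₂² = 2218.41000
β₂ = m₄/m₂² = 11348.00004 / 2218.41000 ≈ 5.1154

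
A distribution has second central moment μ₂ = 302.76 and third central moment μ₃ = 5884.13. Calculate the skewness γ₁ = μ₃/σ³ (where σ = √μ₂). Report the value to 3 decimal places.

1.117

σ = √μ₂ = √302.76 = 17.40000
σ³ = μ₂^(3/2) = 5268.02400
γ₁ = μ₃/σ³ = 5884.13 / 5268.02400 ≈ 1.117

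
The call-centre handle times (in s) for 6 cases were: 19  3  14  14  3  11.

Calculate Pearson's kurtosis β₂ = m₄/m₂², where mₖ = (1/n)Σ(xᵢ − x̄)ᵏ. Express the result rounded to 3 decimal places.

1.640

x̄ = 10.6667
Σ(xᵢ − x̄)² = 209.3333 ⇒ m₂ = 34.88889
Σ(xᵢ − x̄)⁴ = 11979.1111 ⇒ m₄ = 1996.51852
m₂² = 1217.23457
β₂ = m₄/m₂² = 1996.51852 / 1217.23457 ≈ 1.640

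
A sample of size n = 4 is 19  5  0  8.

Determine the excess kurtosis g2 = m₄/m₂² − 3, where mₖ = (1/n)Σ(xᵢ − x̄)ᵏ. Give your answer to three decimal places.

-1.000

x̄ = 8.0000
Σ(xᵢ − x̄)² = 194.0000 ⇒ m₂ = 48.50000
Σ(xᵢ − x̄)⁴ = 18818.0000 ⇒ m₄ = 4704.50000
m₂² = 2352.25000
g2 = m₄/m₂² − 3 = 2.00000 − 3 ≈ -1.000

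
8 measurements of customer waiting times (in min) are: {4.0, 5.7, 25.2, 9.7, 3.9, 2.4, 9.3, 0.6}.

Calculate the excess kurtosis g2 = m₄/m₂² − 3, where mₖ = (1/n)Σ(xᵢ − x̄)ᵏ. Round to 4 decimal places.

x̄ = 7.6000
Σ(xᵢ − x̄)² = 423.3600 ⇒ m₂ = 52.92000
Σ(xᵢ − x̄)⁴ = 99479.6292 ⇒ m₄ = 12434.95365
m₂² = 2800.52640
g2 = m₄/m₂² − 3 = 4.44022 − 3 ≈ 1.4402

1.4402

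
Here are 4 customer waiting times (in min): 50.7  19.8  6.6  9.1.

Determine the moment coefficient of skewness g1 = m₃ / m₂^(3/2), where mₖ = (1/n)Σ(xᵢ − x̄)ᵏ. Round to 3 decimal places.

0.902

x̄ = (50.7 + 19.8 + 6.6 + 9.1) / 4 = 21.5500
deviations (xᵢ − x̄): 29.1500, -1.7500, -14.9500, -12.4500
Σ(xᵢ − x̄)² = 1231.2900 ⇒ m₂ = 1231.2900/4 = 307.82250
Σ(xᵢ − x̄)³ = 19492.9080 ⇒ m₃ = 19492.9080/4 = 4873.22700
m₂^(3/2) = 307.82250^(1.5) = 5400.70607
g1 = m₃ / m₂^(3/2) = 4873.22700 / 5400.70607 ≈ 0.902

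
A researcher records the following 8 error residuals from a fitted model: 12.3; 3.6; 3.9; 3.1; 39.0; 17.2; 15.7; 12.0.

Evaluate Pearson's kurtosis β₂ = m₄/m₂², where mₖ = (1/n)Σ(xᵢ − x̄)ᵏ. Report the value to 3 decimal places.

x̄ = 13.3500
Σ(xᵢ − x̄)² = 970.6200 ⇒ m₂ = 121.32750
Σ(xᵢ − x̄)⁴ = 461166.7018 ⇒ m₄ = 57645.83773
m₂² = 14720.36226
β₂ = m₄/m₂² = 57645.83773 / 14720.36226 ≈ 3.916

3.916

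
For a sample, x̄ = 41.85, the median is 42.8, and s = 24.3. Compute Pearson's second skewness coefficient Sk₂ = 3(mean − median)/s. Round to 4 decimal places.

Sk₂ = 3(41.85 − 42.8) / 24.3 = 3 × -0.9500 / 24.3
    = -2.8500 / 24.3 ≈ -0.1173

-0.1173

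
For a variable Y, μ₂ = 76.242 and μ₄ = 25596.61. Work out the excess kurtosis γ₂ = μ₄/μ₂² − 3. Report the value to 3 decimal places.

1.403

μ₂² = 76.242² = 5812.84256
μ₄/μ₂² = 25596.61 / 5812.84256 = 4.40346
γ₂ = 4.40346 − 3 ≈ 1.403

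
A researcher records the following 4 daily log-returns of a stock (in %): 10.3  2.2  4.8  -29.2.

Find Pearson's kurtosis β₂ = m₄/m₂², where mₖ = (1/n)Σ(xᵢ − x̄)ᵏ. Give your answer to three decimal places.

2.248

x̄ = -2.9750
Σ(xᵢ − x̄)² = 951.2075 ⇒ m₂ = 237.80188
Σ(xᵢ − x̄)⁴ = 508427.8730 ⇒ m₄ = 127106.96826
m₂² = 56549.73175
β₂ = m₄/m₂² = 127106.96826 / 56549.73175 ≈ 2.248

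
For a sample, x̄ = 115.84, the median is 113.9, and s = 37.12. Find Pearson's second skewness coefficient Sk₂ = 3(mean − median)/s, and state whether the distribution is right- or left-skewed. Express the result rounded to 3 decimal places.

Sk₂ = 3(115.84 − 113.9) / 37.12 = 3 × 1.9400 / 37.12
    = 5.8200 / 37.12 ≈ 0.157
Sk₂ > 0 ⇒ mean > median ⇒ right-skewed (positive skew).

0.157, right-skewed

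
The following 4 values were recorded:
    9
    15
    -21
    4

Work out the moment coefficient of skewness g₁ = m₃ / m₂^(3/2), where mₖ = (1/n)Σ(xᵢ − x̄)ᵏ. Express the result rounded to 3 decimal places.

-0.880

x̄ = (9 + 15 - 21 + 4) / 4 = 1.7500
deviations (xᵢ − x̄): 7.2500, 13.2500, -22.7500, 2.2500
Σ(xᵢ − x̄)² = 750.7500 ⇒ m₂ = 750.7500/4 = 187.68750
Σ(xᵢ − x̄)³ = -9055.8750 ⇒ m₃ = -9055.8750/4 = -2263.96875
m₂^(3/2) = 187.68750^(1.5) = 2571.30163
g₁ = m₃ / m₂^(3/2) = -2263.96875 / 2571.30163 ≈ -0.880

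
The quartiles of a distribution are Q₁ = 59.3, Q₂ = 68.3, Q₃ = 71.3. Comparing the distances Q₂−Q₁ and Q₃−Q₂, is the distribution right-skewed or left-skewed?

left-skewed

Q₂ − Q₁ = 9.0;  Q₃ − Q₂ = 3.0
Q₂ − Q₁ > Q₃ − Q₂ ⇒ the lower half is more spread out ⇒ left-skewed.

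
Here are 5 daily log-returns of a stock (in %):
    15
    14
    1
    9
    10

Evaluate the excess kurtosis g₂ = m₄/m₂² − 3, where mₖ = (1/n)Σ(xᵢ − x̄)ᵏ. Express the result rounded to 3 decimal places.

x̄ = 9.8000
Σ(xᵢ − x̄)² = 122.8000 ⇒ m₂ = 24.56000
Σ(xᵢ − x̄)⁴ = 7039.6960 ⇒ m₄ = 1407.93920
m₂² = 603.19360
g₂ = m₄/m₂² − 3 = 2.33414 − 3 ≈ -0.666

-0.666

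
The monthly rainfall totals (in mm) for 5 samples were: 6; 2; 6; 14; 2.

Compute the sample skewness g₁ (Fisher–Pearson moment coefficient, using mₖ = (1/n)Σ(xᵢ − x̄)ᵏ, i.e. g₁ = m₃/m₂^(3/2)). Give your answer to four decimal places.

0.9129

x̄ = (6 + 2 + 6 + 14 + 2) / 5 = 6.0000
deviations (xᵢ − x̄): 0.0000, -4.0000, 0.0000, 8.0000, -4.0000
Σ(xᵢ − x̄)² = 96.0000 ⇒ m₂ = 96.0000/5 = 19.20000
Σ(xᵢ − x̄)³ = 384.0000 ⇒ m₃ = 384.0000/5 = 76.80000
m₂^(3/2) = 19.20000^(1.5) = 84.13018
g₁ = m₃ / m₂^(3/2) = 76.80000 / 84.13018 ≈ 0.9129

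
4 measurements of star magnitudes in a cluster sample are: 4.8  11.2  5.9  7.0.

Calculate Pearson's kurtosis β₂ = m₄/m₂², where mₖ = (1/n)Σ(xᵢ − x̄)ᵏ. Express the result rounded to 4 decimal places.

2.0833

x̄ = 7.2250
Σ(xᵢ − x̄)² = 23.4875 ⇒ m₂ = 5.87187
Σ(xᵢ − x̄)⁴ = 287.3263 ⇒ m₄ = 71.83157
m₂² = 34.47892
β₂ = m₄/m₂² = 71.83157 / 34.47892 ≈ 2.0833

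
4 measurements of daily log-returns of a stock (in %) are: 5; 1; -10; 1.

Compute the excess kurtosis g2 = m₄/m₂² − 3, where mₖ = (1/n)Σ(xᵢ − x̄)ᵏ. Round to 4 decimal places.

x̄ = -0.7500
Σ(xᵢ − x̄)² = 124.7500 ⇒ m₂ = 31.18750
Σ(xᵢ − x̄)⁴ = 8432.8281 ⇒ m₄ = 2108.20703
m₂² = 972.66016
g2 = m₄/m₂² − 3 = 2.16747 − 3 ≈ -0.8325

-0.8325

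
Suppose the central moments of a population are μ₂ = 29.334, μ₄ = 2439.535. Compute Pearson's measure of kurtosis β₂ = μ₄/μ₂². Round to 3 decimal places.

2.835

μ₂² = 29.334² = 860.48356
μ₄/μ₂² = 2439.535 / 860.48356 = 2.83507
β₂ ≈ 2.835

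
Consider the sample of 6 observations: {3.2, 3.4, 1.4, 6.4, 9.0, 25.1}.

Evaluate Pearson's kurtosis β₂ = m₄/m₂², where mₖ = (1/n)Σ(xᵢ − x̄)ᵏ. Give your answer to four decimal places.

3.5418

x̄ = 8.0833
Σ(xᵢ − x̄)² = 383.6883 ⇒ m₂ = 63.94806
Σ(xᵢ − x̄)⁴ = 86902.6467 ⇒ m₄ = 14483.77445
m₂² = 4089.35381
β₂ = m₄/m₂² = 14483.77445 / 4089.35381 ≈ 3.5418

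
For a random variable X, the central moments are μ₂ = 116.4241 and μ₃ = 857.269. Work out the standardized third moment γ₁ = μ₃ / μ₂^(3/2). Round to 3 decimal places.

0.682

σ = √μ₂ = √116.4241 = 10.79000
σ³ = μ₂^(3/2) = 1256.21604
γ₁ = μ₃/σ³ = 857.269 / 1256.21604 ≈ 0.682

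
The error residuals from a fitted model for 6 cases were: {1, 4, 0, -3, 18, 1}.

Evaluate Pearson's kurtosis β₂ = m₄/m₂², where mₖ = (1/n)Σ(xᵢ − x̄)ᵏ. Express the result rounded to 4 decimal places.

x̄ = 3.5000
Σ(xᵢ − x̄)² = 277.5000 ⇒ m₂ = 46.25000
Σ(xᵢ − x̄)⁴ = 46218.3750 ⇒ m₄ = 7703.06250
m₂² = 2139.06250
β₂ = m₄/m₂² = 7703.06250 / 2139.06250 ≈ 3.6011

3.6011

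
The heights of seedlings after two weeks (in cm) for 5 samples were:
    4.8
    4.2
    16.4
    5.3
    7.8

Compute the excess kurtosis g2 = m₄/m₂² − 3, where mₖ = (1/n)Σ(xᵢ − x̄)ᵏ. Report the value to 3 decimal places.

x̄ = 7.7000
Σ(xᵢ − x̄)² = 102.1200 ⇒ m₂ = 20.42400
Σ(xᵢ − x̄)⁴ = 5982.9444 ⇒ m₄ = 1196.58888
m₂² = 417.13978
g2 = m₄/m₂² − 3 = 2.86856 − 3 ≈ -0.131

-0.131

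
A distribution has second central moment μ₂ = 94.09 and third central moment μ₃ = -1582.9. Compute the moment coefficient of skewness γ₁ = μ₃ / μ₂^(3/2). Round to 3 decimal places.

σ = √μ₂ = √94.09 = 9.70000
σ³ = μ₂^(3/2) = 912.67300
γ₁ = μ₃/σ³ = -1582.9 / 912.67300 ≈ -1.734

-1.734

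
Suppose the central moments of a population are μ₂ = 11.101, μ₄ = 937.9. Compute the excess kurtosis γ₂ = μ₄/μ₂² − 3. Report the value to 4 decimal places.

μ₂² = 11.101² = 123.23220
μ₄/μ₂² = 937.9 / 123.23220 = 7.61084
γ₂ = 7.61084 − 3 ≈ 4.6108

4.6108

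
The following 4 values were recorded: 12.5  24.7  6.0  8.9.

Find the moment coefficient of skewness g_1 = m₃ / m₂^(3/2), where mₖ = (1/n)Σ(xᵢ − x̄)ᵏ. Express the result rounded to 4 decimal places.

0.8124

x̄ = (12.5 + 24.7 + 6.0 + 8.9) / 4 = 13.0250
deviations (xᵢ − x̄): -0.5250, 11.6750, -7.0250, -4.1250
Σ(xᵢ − x̄)² = 202.9475 ⇒ m₂ = 202.9475/4 = 50.73687
Σ(xᵢ − x̄)³ = 1174.3459 ⇒ m₃ = 1174.3459/4 = 293.58647
m₂^(3/2) = 50.73687^(1.5) = 361.39786
g_1 = m₃ / m₂^(3/2) = 293.58647 / 361.39786 ≈ 0.8124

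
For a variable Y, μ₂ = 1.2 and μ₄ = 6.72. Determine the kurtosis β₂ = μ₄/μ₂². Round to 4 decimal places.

μ₂² = 1.2² = 1.44000
μ₄/μ₂² = 6.72 / 1.44000 = 4.66667
β₂ ≈ 4.6667

4.6667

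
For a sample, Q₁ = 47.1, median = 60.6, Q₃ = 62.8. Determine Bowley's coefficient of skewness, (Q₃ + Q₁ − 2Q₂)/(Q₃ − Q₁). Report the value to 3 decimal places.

-0.720

numerator: Q₃ + Q₁ − 2Q₂ = 62.8 + 47.1 − 2×60.6 = -11.3000
denominator: Q₃ − Q₁ = 62.8 − 47.1 = 15.7000
Bowley skewness = -11.3000 / 15.7000 ≈ -0.720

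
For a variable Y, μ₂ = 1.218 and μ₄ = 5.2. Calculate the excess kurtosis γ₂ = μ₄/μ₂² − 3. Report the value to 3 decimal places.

μ₂² = 1.218² = 1.48352
μ₄/μ₂² = 5.2 / 1.48352 = 3.50517
γ₂ = 3.50517 − 3 ≈ 0.505

0.505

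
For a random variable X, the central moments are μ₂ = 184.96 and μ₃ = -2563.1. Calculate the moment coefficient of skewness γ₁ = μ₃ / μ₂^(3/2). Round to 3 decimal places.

σ = √μ₂ = √184.96 = 13.60000
σ³ = μ₂^(3/2) = 2515.45600
γ₁ = μ₃/σ³ = -2563.1 / 2515.45600 ≈ -1.019

-1.019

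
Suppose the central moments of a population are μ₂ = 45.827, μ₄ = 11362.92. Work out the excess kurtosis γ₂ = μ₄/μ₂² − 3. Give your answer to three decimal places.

2.411

μ₂² = 45.827² = 2100.11393
μ₄/μ₂² = 11362.92 / 2100.11393 = 5.41062
γ₂ = 5.41062 − 3 ≈ 2.411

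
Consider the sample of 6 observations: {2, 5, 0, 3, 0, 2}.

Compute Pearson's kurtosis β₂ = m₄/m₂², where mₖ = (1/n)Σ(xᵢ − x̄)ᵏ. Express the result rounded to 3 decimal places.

2.111

x̄ = 2.0000
Σ(xᵢ − x̄)² = 18.0000 ⇒ m₂ = 3.00000
Σ(xᵢ − x̄)⁴ = 114.0000 ⇒ m₄ = 19.00000
m₂² = 9.00000
β₂ = m₄/m₂² = 19.00000 / 9.00000 ≈ 2.111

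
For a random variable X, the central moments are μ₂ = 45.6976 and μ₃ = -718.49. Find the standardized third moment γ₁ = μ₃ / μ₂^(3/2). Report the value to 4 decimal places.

-2.3258

σ = √μ₂ = √45.6976 = 6.76000
σ³ = μ₂^(3/2) = 308.91578
γ₁ = μ₃/σ³ = -718.49 / 308.91578 ≈ -2.3258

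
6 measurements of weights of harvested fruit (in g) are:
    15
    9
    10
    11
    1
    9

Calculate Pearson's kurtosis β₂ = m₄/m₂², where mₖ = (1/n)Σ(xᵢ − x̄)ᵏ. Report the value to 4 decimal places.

3.0670

x̄ = 9.1667
Σ(xᵢ − x̄)² = 104.8333 ⇒ m₂ = 17.47222
Σ(xᵢ − x̄)⁴ = 5617.8194 ⇒ m₄ = 936.30324
m₂² = 305.27855
β₂ = m₄/m₂² = 936.30324 / 305.27855 ≈ 3.0670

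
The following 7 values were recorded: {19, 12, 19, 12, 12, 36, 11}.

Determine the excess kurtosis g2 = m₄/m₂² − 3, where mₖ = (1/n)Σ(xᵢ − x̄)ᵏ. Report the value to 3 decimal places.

x̄ = 17.2857
Σ(xᵢ − x̄)² = 479.4286 ⇒ m₂ = 68.48980
Σ(xᵢ − x̄)⁴ = 126577.2478 ⇒ m₄ = 18082.46397
m₂² = 4690.85214
g2 = m₄/m₂² − 3 = 3.85484 − 3 ≈ 0.855

0.855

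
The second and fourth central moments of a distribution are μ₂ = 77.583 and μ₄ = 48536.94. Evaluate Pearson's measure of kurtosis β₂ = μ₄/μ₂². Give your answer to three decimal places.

8.064

μ₂² = 77.583² = 6019.12189
μ₄/μ₂² = 48536.94 / 6019.12189 = 8.06379
β₂ ≈ 8.064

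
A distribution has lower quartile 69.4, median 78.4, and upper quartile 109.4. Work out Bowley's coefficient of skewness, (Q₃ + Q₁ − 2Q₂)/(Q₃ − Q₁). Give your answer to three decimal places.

numerator: Q₃ + Q₁ − 2Q₂ = 109.4 + 69.4 − 2×78.4 = 22.0000
denominator: Q₃ − Q₁ = 109.4 − 69.4 = 40.0000
Bowley skewness = 22.0000 / 40.0000 ≈ 0.550

0.550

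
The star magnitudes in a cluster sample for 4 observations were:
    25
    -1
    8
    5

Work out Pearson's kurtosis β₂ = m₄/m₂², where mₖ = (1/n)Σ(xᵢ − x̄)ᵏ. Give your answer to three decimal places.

x̄ = 9.2500
Σ(xᵢ − x̄)² = 372.7500 ⇒ m₂ = 93.18750
Σ(xᵢ − x̄)⁴ = 72901.8281 ⇒ m₄ = 18225.45703
m₂² = 8683.91016
β₂ = m₄/m₂² = 18225.45703 / 8683.91016 ≈ 2.099

2.099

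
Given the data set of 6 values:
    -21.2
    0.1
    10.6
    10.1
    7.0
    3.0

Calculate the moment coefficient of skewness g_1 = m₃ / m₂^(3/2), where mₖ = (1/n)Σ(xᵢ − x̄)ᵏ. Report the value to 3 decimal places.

-1.350

x̄ = (-21.2 + 0.1 + 10.6 + 10.1 + 7.0 + 3.0) / 6 = 1.6000
deviations (xᵢ − x̄): -22.8000, -1.5000, 9.0000, 8.5000, 5.4000, 1.4000
Σ(xᵢ − x̄)² = 706.4600 ⇒ m₂ = 706.4600/6 = 117.74333
Σ(xᵢ − x̄)³ = -10352.3940 ⇒ m₃ = -10352.3940/6 = -1725.39900
m₂^(3/2) = 117.74333^(1.5) = 1277.62820
g_1 = m₃ / m₂^(3/2) = -1725.39900 / 1277.62820 ≈ -1.350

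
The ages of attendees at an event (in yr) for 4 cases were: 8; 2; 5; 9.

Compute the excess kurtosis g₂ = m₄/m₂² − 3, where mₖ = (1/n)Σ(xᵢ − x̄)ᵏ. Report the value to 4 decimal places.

-1.4267

x̄ = 6.0000
Σ(xᵢ − x̄)² = 30.0000 ⇒ m₂ = 7.50000
Σ(xᵢ − x̄)⁴ = 354.0000 ⇒ m₄ = 88.50000
m₂² = 56.25000
g₂ = m₄/m₂² − 3 = 1.57333 − 3 ≈ -1.4267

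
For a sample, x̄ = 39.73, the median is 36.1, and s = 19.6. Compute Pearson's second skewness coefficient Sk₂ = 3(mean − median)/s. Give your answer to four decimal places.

Sk₂ = 3(39.73 − 36.1) / 19.6 = 3 × 3.6300 / 19.6
    = 10.8900 / 19.6 ≈ 0.5556

0.5556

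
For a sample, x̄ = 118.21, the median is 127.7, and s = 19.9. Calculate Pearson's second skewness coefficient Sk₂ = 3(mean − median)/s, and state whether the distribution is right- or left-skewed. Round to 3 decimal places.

Sk₂ = 3(118.21 − 127.7) / 19.9 = 3 × -9.4900 / 19.9
    = -28.4700 / 19.9 ≈ -1.431
Sk₂ < 0 ⇒ mean < median ⇒ left-skewed (negative skew).

-1.431, left-skewed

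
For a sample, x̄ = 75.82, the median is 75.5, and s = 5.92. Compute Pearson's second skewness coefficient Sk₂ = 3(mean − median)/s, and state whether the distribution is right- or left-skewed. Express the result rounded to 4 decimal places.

0.1622, right-skewed

Sk₂ = 3(75.82 − 75.5) / 5.92 = 3 × 0.3200 / 5.92
    = 0.9600 / 5.92 ≈ 0.1622
Sk₂ > 0 ⇒ mean > median ⇒ right-skewed (positive skew).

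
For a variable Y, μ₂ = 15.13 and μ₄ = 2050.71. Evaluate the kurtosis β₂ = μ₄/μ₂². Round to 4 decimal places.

μ₂² = 15.13² = 228.91690
μ₄/μ₂² = 2050.71 / 228.91690 = 8.95832
β₂ ≈ 8.9583

8.9583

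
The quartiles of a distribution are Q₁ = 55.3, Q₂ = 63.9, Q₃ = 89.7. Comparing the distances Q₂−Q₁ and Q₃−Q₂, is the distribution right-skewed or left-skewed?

Q₂ − Q₁ = 8.6;  Q₃ − Q₂ = 25.8
Q₃ − Q₂ > Q₂ − Q₁ ⇒ the upper half is more spread out ⇒ right-skewed.

right-skewed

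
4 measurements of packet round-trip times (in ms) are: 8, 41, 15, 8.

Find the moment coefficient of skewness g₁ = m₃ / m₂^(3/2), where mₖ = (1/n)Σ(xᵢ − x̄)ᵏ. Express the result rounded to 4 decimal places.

x̄ = (8 + 41 + 15 + 8) / 4 = 18.0000
deviations (xᵢ − x̄): -10.0000, 23.0000, -3.0000, -10.0000
Σ(xᵢ − x̄)² = 738.0000 ⇒ m₂ = 738.0000/4 = 184.50000
Σ(xᵢ − x̄)³ = 10140.0000 ⇒ m₃ = 10140.0000/4 = 2535.00000
m₂^(3/2) = 184.50000^(1.5) = 2506.07784
g₁ = m₃ / m₂^(3/2) = 2535.00000 / 2506.07784 ≈ 1.0115

1.0115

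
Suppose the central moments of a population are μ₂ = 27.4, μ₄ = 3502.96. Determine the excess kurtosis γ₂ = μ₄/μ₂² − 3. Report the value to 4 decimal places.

μ₂² = 27.4² = 750.76000
μ₄/μ₂² = 3502.96 / 750.76000 = 4.66589
γ₂ = 4.66589 − 3 ≈ 1.6659

1.6659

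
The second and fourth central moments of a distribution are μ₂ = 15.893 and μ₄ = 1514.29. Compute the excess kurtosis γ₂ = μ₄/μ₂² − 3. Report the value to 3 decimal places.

2.995

μ₂² = 15.893² = 252.58745
μ₄/μ₂² = 1514.29 / 252.58745 = 5.99511
γ₂ = 5.99511 − 3 ≈ 2.995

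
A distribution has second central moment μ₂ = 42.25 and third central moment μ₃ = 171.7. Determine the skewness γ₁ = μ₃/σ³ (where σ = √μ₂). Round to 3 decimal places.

σ = √μ₂ = √42.25 = 6.50000
σ³ = μ₂^(3/2) = 274.62500
γ₁ = μ₃/σ³ = 171.7 / 274.62500 ≈ 0.625

0.625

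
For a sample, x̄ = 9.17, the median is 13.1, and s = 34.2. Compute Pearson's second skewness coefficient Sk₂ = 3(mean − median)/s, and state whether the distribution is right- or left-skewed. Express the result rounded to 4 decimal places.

-0.3447, left-skewed

Sk₂ = 3(9.17 − 13.1) / 34.2 = 3 × -3.9300 / 34.2
    = -11.7900 / 34.2 ≈ -0.3447
Sk₂ < 0 ⇒ mean < median ⇒ left-skewed (negative skew).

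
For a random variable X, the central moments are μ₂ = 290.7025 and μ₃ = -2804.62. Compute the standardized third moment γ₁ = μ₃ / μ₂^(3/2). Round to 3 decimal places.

-0.566

σ = √μ₂ = √290.7025 = 17.05000
σ³ = μ₂^(3/2) = 4956.47762
γ₁ = μ₃/σ³ = -2804.62 / 4956.47762 ≈ -0.566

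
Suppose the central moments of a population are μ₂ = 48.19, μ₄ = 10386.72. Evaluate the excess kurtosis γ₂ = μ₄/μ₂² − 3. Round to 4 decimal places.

1.4726

μ₂² = 48.19² = 2322.27610
μ₄/μ₂² = 10386.72 / 2322.27610 = 4.47265
γ₂ = 4.47265 − 3 ≈ 1.4726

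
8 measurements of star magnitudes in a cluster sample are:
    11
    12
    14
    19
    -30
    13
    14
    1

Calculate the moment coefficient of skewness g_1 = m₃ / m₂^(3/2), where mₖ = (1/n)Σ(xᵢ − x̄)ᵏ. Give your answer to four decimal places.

-1.8483

x̄ = (11 + 12 + 14 + 19 - 30 + 13 + 14 + 1) / 8 = 6.7500
deviations (xᵢ − x̄): 4.2500, 5.2500, 7.2500, 12.2500, -36.7500, 6.2500, 7.2500, -5.7500
Σ(xᵢ − x̄)² = 1723.5000 ⇒ m₂ = 1723.5000/8 = 215.43750
Σ(xᵢ − x̄)³ = -46757.2500 ⇒ m₃ = -46757.2500/8 = -5844.65625
m₂^(3/2) = 215.43750^(1.5) = 3162.14624
g_1 = m₃ / m₂^(3/2) = -5844.65625 / 3162.14624 ≈ -1.8483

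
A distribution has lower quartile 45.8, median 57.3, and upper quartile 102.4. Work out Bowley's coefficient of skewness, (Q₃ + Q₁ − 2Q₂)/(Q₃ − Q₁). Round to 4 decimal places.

0.5936

numerator: Q₃ + Q₁ − 2Q₂ = 102.4 + 45.8 − 2×57.3 = 33.6000
denominator: Q₃ − Q₁ = 102.4 − 45.8 = 56.6000
Bowley skewness = 33.6000 / 56.6000 ≈ 0.5936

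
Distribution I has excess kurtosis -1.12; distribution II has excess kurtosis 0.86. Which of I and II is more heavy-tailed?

Higher excess kurtosis ⇒ heavier tails relative to the normal distribution.
-1.12 vs 0.86: the larger is 0.86, so II has heavier tails. (II is leptokurtic — heavier-than-normal tails; the other is platykurtic.)

II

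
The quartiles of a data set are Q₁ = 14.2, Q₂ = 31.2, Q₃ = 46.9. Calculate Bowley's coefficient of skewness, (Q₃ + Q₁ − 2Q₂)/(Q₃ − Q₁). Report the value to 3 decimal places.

numerator: Q₃ + Q₁ − 2Q₂ = 46.9 + 14.2 − 2×31.2 = -1.3000
denominator: Q₃ − Q₁ = 46.9 − 14.2 = 32.7000
Bowley skewness = -1.3000 / 32.7000 ≈ -0.040

-0.040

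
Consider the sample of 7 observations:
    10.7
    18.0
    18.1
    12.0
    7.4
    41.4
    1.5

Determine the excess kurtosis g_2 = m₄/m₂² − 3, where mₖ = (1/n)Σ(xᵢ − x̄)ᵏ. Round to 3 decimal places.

0.557

x̄ = 15.5857
Σ(xᵢ − x̄)² = 980.6686 ⇒ m₂ = 140.09551
Σ(xᵢ − x̄)⁴ = 488723.0726 ⇒ m₄ = 69817.58180
m₂² = 19626.75198
g_2 = m₄/m₂² − 3 = 3.55727 − 3 ≈ 0.557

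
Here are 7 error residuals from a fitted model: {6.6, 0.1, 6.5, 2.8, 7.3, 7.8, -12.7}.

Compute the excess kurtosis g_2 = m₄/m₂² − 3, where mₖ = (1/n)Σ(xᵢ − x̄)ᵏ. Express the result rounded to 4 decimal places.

x̄ = 2.6286
Σ(xᵢ − x̄)² = 320.7143 ⇒ m₂ = 45.81633
Σ(xᵢ − x̄)⁴ = 56914.3162 ⇒ m₄ = 8130.61660
m₂² = 2099.13578
g_2 = m₄/m₂² − 3 = 3.87332 − 3 ≈ 0.8733

0.8733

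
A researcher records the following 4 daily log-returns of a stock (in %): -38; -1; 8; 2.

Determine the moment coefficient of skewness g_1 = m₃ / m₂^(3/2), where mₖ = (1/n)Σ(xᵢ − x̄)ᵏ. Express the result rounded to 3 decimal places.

-1.042

x̄ = (-38 - 1 + 8 + 2) / 4 = -7.2500
deviations (xᵢ − x̄): -30.7500, 6.2500, 15.2500, 9.2500
Σ(xᵢ − x̄)² = 1302.7500 ⇒ m₂ = 1302.7500/4 = 325.68750
Σ(xᵢ − x̄)³ = -24493.8750 ⇒ m₃ = -24493.8750/4 = -6123.46875
m₂^(3/2) = 325.68750^(1.5) = 5877.62177
g_1 = m₃ / m₂^(3/2) = -6123.46875 / 5877.62177 ≈ -1.042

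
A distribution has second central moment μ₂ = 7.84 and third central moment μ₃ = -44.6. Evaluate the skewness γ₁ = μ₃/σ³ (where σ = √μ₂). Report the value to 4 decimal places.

-2.0317

σ = √μ₂ = √7.84 = 2.80000
σ³ = μ₂^(3/2) = 21.95200
γ₁ = μ₃/σ³ = -44.6 / 21.95200 ≈ -2.0317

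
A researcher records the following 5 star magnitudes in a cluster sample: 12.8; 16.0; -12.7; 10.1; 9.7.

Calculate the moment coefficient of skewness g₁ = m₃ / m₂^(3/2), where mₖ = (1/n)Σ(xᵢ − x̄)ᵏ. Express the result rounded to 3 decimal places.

-1.313

x̄ = (12.8 + 16.0 - 12.7 + 10.1 + 9.7) / 5 = 7.1800
deviations (xᵢ − x̄): 5.6200, 8.8200, -19.8800, 2.9200, 2.5200
Σ(xᵢ − x̄)² = 519.4680 ⇒ m₂ = 519.4680/5 = 103.89360
Σ(xᵢ − x̄)³ = -6952.3289 ⇒ m₃ = -6952.3289/5 = -1390.46578
m₂^(3/2) = 103.89360^(1.5) = 1058.96887
g₁ = m₃ / m₂^(3/2) = -1390.46578 / 1058.96887 ≈ -1.313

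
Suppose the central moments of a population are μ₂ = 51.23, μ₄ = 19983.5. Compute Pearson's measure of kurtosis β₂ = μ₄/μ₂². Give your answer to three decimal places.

μ₂² = 51.23² = 2624.51290
μ₄/μ₂² = 19983.5 / 2624.51290 = 7.61417
β₂ ≈ 7.614

7.614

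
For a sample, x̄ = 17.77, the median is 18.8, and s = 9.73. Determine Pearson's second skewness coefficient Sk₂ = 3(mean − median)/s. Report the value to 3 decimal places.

-0.318

Sk₂ = 3(17.77 − 18.8) / 9.73 = 3 × -1.0300 / 9.73
    = -3.0900 / 9.73 ≈ -0.318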